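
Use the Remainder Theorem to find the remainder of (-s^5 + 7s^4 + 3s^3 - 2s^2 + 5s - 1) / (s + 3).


By the Remainder Theorem, the remainder equals p(-3):
  -1*(-3)^5 = 243
  7*(-3)^4 = 567
  3*(-3)^3 = -81
  -2*(-3)^2 = -18
  5*(-3)^1 = -15
  constant: -1
Sum: 243 + 567 - 81 - 18 - 15 - 1 = 695


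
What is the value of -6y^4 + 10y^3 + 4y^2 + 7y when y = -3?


Using direct substitution:
  -6 * (-3)^4 = -486
  10 * (-3)^3 = -270
  4 * (-3)^2 = 36
  7 * (-3)^1 = -21
  constant: 0
Sum = -486 - 270 + 36 - 21 + 0 = -741


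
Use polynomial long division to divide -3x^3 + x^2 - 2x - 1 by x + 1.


(-3x^3 + x^2 - 2x - 1) / (x + 1)
Step 1: -3x^2 * (x + 1) = -3x^3 - 3x^2; subtract.
Step 2: 4x * (x + 1) = 4x^2 + 4x; subtract.
Step 3: -6 * (x + 1) = -6x - 6; subtract.
Quotient: -3x^2 + 4x - 6, Remainder: 5


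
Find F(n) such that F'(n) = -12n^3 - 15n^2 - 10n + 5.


Reverse power rule on each term:
  ∫ -12n^3 dn = -3n^4
  ∫ -15n^2 dn = -5n^3
  ∫ -10n dn = -5n^2
  ∫ 5 dn = 5n
F(n) = -3n^4 - 5n^3 - 5n^2 + 5n + C


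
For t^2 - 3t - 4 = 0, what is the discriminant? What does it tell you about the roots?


D = b^2 - 4ac = (-3)^2 - 4(1)(-4) = 9 + 16 = 25
Since D > 0: two distinct rational roots


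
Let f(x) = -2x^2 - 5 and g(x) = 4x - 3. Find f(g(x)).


Substitute g(x) into f:
f(g(x)) = -2*(4x - 3)^2 + (-5)
(4x - 3)^2 = 16x^2 - 24x + 9
Expand and combine: -32x^2 + 48x - 23


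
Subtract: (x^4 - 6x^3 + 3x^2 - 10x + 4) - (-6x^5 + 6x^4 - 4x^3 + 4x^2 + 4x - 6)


Distribute the minus sign:
  (x^4 - 6x^3 + 3x^2 - 10x + 4)
- (-6x^5 + 6x^4 - 4x^3 + 4x^2 + 4x - 6)
Negate second polynomial: 6x^5 - 6x^4 + 4x^3 - 4x^2 - 4x + 6
Add: 6x^5 - 5x^4 - 2x^3 - x^2 - 14x + 10


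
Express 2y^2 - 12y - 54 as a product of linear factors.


Roots satisfy r1 + r2 = -b/a = 6 and r1*r2 = c/a = -27.
So r1 = 9, r2 = -3.
2y^2 - 12y - 54 = 2(y - r1)(y - r2) = 2(y - 9)(y + 3)


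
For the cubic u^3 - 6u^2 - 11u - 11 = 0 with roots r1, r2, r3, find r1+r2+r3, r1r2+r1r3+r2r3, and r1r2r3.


Monic cubic u^3+bu^2+cu+d=0: sum=-b, pairwise sum=c, product=-d.
b=-6, c=-11, d=-11
r1+r2+r3 = 6
r1r2+r1r3+r2r3 = -11
r1r2r3 = 11


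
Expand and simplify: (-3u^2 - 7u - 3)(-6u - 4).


Distribute each term of the first polynomial:
  (-3u^2)(-6u - 4) = 18u^3 + 12u^2
  (-7u)(-6u - 4) = 42u^2 + 28u
  (-3)(-6u - 4) = 18u + 12
Sum: 18u^3 + 54u^2 + 46u + 12


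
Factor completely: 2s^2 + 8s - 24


Roots satisfy r1 + r2 = -b/a = -4 and r1*r2 = c/a = -12.
So r1 = -6, r2 = 2.
2s^2 + 8s - 24 = 2(s - r1)(s - r2) = 2(s + 6)(s - 2)


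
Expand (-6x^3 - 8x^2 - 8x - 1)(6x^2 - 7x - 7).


Distribute each term of the first polynomial:
  (-6x^3)(6x^2 - 7x - 7) = -36x^5 + 42x^4 + 42x^3
  (-8x^2)(6x^2 - 7x - 7) = -48x^4 + 56x^3 + 56x^2
  (-8x)(6x^2 - 7x - 7) = -48x^3 + 56x^2 + 56x
  (-1)(6x^2 - 7x - 7) = -6x^2 + 7x + 7
Sum: -36x^5 - 6x^4 + 50x^3 + 106x^2 + 63x + 7


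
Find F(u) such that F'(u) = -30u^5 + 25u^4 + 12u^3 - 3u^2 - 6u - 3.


Reverse power rule on each term:
  ∫ -30u^5 du = -5u^6
  ∫ 25u^4 du = 5u^5
  ∫ 12u^3 du = 3u^4
  ∫ -3u^2 du = -u^3
  ∫ -6u du = -3u^2
  ∫ -3 du = -3u
F(u) = -5u^6 + 5u^5 + 3u^4 - u^3 - 3u^2 - 3u + C


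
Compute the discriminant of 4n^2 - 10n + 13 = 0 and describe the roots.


D = b^2 - 4ac = (-10)^2 - 4(4)(13) = 100 - 208 = -108
Since D < 0: two complex conjugate roots (no real roots)


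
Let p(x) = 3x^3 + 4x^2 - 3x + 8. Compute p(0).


Using direct substitution:
  3 * (0)^3 = 0
  4 * (0)^2 = 0
  -3 * (0)^1 = 0
  constant: 8
Sum = 0 + 0 + 0 + 8 = 8


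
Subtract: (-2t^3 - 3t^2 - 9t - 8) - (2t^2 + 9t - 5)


Distribute the minus sign:
  (-2t^3 - 3t^2 - 9t - 8)
- (2t^2 + 9t - 5)
Negate second polynomial: -2t^2 - 9t + 5
Add: -2t^3 - 5t^2 - 18t - 3


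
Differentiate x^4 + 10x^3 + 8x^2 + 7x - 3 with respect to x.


Apply the power rule term by term:
  d/dx(x^4) = 4x^3
  d/dx(10x^3) = 30x^2
  d/dx(8x^2) = 16x
  d/dx(7x) = 7
  d/dx(-3) = 0
p'(x) = 4x^3 + 30x^2 + 16x + 7


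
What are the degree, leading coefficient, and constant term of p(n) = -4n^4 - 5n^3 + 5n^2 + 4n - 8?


Highest power of n is 4, with coefficient -4. Constant term is -8.
Degree = 4, leading coefficient = -4, constant term = -8


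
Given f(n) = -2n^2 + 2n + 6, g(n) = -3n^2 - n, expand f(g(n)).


Substitute g(n) into f:
f(g(n)) = -2*(-3n^2 - n)^2 + 2*(-3n^2 - n) + 6
(-3n^2 - n)^2 = 9n^4 + 6n^3 + n^2
Expand and combine: -18n^4 - 12n^3 - 8n^2 - 2n + 6


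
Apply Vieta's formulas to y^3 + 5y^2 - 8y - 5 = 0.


Monic cubic y^3+by^2+cy+d=0: sum=-b, pairwise sum=c, product=-d.
b=5, c=-8, d=-5
r1+r2+r3 = -5
r1r2+r1r3+r2r3 = -8
r1r2r3 = 5


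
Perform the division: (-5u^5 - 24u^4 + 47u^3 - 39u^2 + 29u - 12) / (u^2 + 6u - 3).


(-5u^5 - 24u^4 + 47u^3 - 39u^2 + 29u - 12) / (u^2 + 6u - 3)
Step 1: -5u^3 * (u^2 + 6u - 3) = -5u^5 - 30u^4 + 15u^3; subtract.
Step 2: 6u^2 * (u^2 + 6u - 3) = 6u^4 + 36u^3 - 18u^2; subtract.
Step 3: -4u * (u^2 + 6u - 3) = -4u^3 - 24u^2 + 12u; subtract.
Step 4: 3 * (u^2 + 6u - 3) = 3u^2 + 18u - 9; subtract.
Quotient: -5u^3 + 6u^2 - 4u + 3, Remainder: -u - 3


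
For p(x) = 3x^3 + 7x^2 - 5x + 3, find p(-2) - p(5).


p(-2) = 17
p(5) = 528
p(-2) - p(5) = 17 - 528 = -511


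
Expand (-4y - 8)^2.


Expand (-4y - 8)^2 by repeated multiplication:
= 16y^2 + 64y + 64


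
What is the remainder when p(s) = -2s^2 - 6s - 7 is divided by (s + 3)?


By the Remainder Theorem, the remainder equals p(-3):
  -2*(-3)^2 = -18
  -6*(-3)^1 = 18
  constant: -7
Sum: -18 + 18 - 7 = -7


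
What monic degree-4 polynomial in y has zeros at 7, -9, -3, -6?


p(y) = (y - 7)(y + 9)(y + 3)(y + 6)
Expand: y^4 + 11y^3 - 27y^2 - 531y - 1134


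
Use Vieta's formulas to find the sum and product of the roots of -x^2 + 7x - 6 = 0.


For ax^2+bx+c=0: sum = -b/a, product = c/a.
a=-1, b=7, c=-6
Sum = -(7)/-1 = 7
Product = (-6)/-1 = 6


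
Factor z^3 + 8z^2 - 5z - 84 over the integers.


Try integer roots (divisors of -84). z=-4: p(-4)=0.
Divide out (z + 4): quotient is z^2 + 4z - 21.
Factor the quadratic: (z + 7)(z - 3)
Result: (z + 4)(z + 7)(z - 3)


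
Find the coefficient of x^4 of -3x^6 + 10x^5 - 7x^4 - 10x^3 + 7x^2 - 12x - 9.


Read off the coefficient of x^4: -7


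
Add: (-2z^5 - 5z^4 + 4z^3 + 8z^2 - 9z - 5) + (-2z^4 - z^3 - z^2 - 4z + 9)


Align terms by degree and add:
  -2z^5 - 5z^4 + 4z^3 + 8z^2 - 9z - 5
  -2z^4 - z^3 - z^2 - 4z + 9
= -2z^5 - 7z^4 + 3z^3 + 7z^2 - 13z + 4


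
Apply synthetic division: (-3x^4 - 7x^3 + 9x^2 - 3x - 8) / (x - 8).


Synthetic division with c = 8. Coefficients: -3, -7, 9, -3, -8
Bring down -3.
  -3 * 8 = -24; -24 - 7 = -31
  -31 * 8 = -248; -248 + 9 = -239
  -239 * 8 = -1912; -1912 - 3 = -1915
  -1915 * 8 = -15320; -15320 - 8 = -15328
Quotient: -3x^3 - 31x^2 - 239x - 1915, Remainder: -15328


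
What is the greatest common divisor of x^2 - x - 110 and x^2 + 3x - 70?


Factor each:
  x^2 - x - 110 = (x + 10)(x - 11)
  x^2 + 3x - 70 = (x + 10)(x - 7)
Common monic factor: x + 10


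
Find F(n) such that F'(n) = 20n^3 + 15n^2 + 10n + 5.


Reverse power rule on each term:
  ∫ 20n^3 dn = 5n^4
  ∫ 15n^2 dn = 5n^3
  ∫ 10n dn = 5n^2
  ∫ 5 dn = 5n
F(n) = 5n^4 + 5n^3 + 5n^2 + 5n + C


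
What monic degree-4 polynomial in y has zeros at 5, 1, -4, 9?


p(y) = (y - 5)(y - 1)(y + 4)(y - 9)
Expand: y^4 - 11y^3 - y^2 + 191y - 180


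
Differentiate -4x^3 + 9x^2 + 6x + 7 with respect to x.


Apply the power rule term by term:
  d/dx(-4x^3) = -12x^2
  d/dx(9x^2) = 18x
  d/dx(6x) = 6
  d/dx(7) = 0
p'(x) = -12x^2 + 18x + 6


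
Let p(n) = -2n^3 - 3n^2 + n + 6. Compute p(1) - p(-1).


p(1) = 2
p(-1) = 4
p(1) - p(-1) = 2 - 4 = -2


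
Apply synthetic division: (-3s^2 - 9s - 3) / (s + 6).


Synthetic division with c = -6. Coefficients: -3, -9, -3
Bring down -3.
  -3 * -6 = 18; 18 - 9 = 9
  9 * -6 = -54; -54 - 3 = -57
Quotient: -3s + 9, Remainder: -57


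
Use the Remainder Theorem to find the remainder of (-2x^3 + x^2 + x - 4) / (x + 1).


By the Remainder Theorem, the remainder equals p(-1):
  -2*(-1)^3 = 2
  1*(-1)^2 = 1
  1*(-1)^1 = -1
  constant: -4
Sum: 2 + 1 - 1 - 4 = -2


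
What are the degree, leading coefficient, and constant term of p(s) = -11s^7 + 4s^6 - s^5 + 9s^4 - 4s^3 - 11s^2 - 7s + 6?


Highest power of s is 7, with coefficient -11. Constant term is 6.
Degree = 7, leading coefficient = -11, constant term = 6


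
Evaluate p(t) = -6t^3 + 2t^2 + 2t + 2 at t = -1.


Using direct substitution:
  -6 * (-1)^3 = 6
  2 * (-1)^2 = 2
  2 * (-1)^1 = -2
  constant: 2
Sum = 6 + 2 - 2 + 2 = 8


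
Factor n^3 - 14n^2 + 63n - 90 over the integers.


Try integer roots (divisors of -90). n=3: p(3)=0.
Divide out (n - 3): quotient is n^2 - 11n + 30.
Factor the quadratic: (n - 5)(n - 6)
Result: (n - 3)(n - 5)(n - 6)


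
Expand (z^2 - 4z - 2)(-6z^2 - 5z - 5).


Distribute each term of the first polynomial:
  (z^2)(-6z^2 - 5z - 5) = -6z^4 - 5z^3 - 5z^2
  (-4z)(-6z^2 - 5z - 5) = 24z^3 + 20z^2 + 20z
  (-2)(-6z^2 - 5z - 5) = 12z^2 + 10z + 10
Sum: -6z^4 + 19z^3 + 27z^2 + 30z + 10


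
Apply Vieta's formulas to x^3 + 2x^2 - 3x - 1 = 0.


Monic cubic x^3+bx^2+cx+d=0: sum=-b, pairwise sum=c, product=-d.
b=2, c=-3, d=-1
r1+r2+r3 = -2
r1r2+r1r3+r2r3 = -3
r1r2r3 = 1


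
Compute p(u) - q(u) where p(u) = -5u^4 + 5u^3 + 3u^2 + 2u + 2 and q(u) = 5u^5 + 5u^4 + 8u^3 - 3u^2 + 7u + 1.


Distribute the minus sign:
  (-5u^4 + 5u^3 + 3u^2 + 2u + 2)
- (5u^5 + 5u^4 + 8u^3 - 3u^2 + 7u + 1)
Negate second polynomial: -5u^5 - 5u^4 - 8u^3 + 3u^2 - 7u - 1
Add: -5u^5 - 10u^4 - 3u^3 + 6u^2 - 5u + 1


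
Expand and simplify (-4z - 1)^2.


Expand (-4z - 1)^2 by repeated multiplication:
= 16z^2 + 8z + 1


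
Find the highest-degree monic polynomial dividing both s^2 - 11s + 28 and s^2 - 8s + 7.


Factor each:
  s^2 - 11s + 28 = (s - 7)(s - 4)
  s^2 - 8s + 7 = (s - 7)(s - 1)
Common monic factor: s - 7


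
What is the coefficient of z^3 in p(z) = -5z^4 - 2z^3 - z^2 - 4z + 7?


Read off the coefficient of z^3: -2


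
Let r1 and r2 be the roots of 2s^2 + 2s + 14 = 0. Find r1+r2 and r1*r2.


For as^2+bs+c=0: sum = -b/a, product = c/a.
a=2, b=2, c=14
Sum = -(2)/2 = -1
Product = (14)/2 = 7


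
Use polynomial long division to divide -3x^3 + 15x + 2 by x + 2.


(-3x^3 + 15x + 2) / (x + 2)
Step 1: -3x^2 * (x + 2) = -3x^3 - 6x^2; subtract.
Step 2: 6x * (x + 2) = 6x^2 + 12x; subtract.
Step 3: 3 * (x + 2) = 3x + 6; subtract.
Quotient: -3x^2 + 6x + 3, Remainder: -4


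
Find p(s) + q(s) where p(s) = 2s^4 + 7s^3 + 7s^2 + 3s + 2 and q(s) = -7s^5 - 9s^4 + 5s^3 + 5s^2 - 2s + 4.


Align terms by degree and add:
  2s^4 + 7s^3 + 7s^2 + 3s + 2
  -7s^5 - 9s^4 + 5s^3 + 5s^2 - 2s + 4
= -7s^5 - 7s^4 + 12s^3 + 12s^2 + s + 6


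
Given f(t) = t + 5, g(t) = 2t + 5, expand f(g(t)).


Substitute g(t) into f:
f(g(t)) = 1*(2t + 5) + 5
Expand and combine: 2t + 10


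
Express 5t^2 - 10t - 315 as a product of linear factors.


Roots satisfy r1 + r2 = -b/a = 2 and r1*r2 = c/a = -63.
So r1 = 9, r2 = -7.
5t^2 - 10t - 315 = 5(t - r1)(t - r2) = 5(t - 9)(t + 7)


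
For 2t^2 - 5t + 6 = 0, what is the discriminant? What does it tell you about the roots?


D = b^2 - 4ac = (-5)^2 - 4(2)(6) = 25 - 48 = -23
Since D < 0: two complex conjugate roots (no real roots)


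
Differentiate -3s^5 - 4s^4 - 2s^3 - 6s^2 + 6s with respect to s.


Apply the power rule term by term:
  d/ds(-3s^5) = -15s^4
  d/ds(-4s^4) = -16s^3
  d/ds(-2s^3) = -6s^2
  d/ds(-6s^2) = -12s
  d/ds(6s) = 6
p'(s) = -15s^4 - 16s^3 - 6s^2 - 12s + 6


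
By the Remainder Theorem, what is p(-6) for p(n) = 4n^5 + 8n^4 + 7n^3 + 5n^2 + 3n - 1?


By the Remainder Theorem, the remainder equals p(-6):
  4*(-6)^5 = -31104
  8*(-6)^4 = 10368
  7*(-6)^3 = -1512
  5*(-6)^2 = 180
  3*(-6)^1 = -18
  constant: -1
Sum: -31104 + 10368 - 1512 + 180 - 18 - 1 = -22087


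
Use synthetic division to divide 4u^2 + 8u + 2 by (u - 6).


Synthetic division with c = 6. Coefficients: 4, 8, 2
Bring down 4.
  4 * 6 = 24; 24 + 8 = 32
  32 * 6 = 192; 192 + 2 = 194
Quotient: 4u + 32, Remainder: 194


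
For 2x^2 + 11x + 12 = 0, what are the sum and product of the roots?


For ax^2+bx+c=0: sum = -b/a, product = c/a.
a=2, b=11, c=12
Sum = -(11)/2 = -11/2
Product = (12)/2 = 6


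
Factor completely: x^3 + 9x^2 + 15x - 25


Try integer roots (divisors of -25). x=-5: p(-5)=0.
Divide out (x + 5): quotient is x^2 + 4x - 5.
Factor the quadratic: (x + 5)(x - 1)
Result: (x + 5)(x + 5)(x - 1)


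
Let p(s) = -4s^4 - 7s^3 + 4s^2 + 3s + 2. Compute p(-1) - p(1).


p(-1) = 6
p(1) = -2
p(-1) - p(1) = 6 + 2 = 8


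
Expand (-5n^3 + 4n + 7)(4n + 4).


Distribute each term of the first polynomial:
  (-5n^3)(4n + 4) = -20n^4 - 20n^3
  (4n)(4n + 4) = 16n^2 + 16n
  (7)(4n + 4) = 28n + 28
Sum: -20n^4 - 20n^3 + 16n^2 + 44n + 28


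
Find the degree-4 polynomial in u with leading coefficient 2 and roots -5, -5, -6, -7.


p(u) = 2(u + 5)(u + 5)(u + 6)(u + 7)
Expand: 2u^4 + 46u^3 + 394u^2 + 1490u + 2100


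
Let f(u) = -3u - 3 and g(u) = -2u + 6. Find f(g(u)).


Substitute g(u) into f:
f(g(u)) = -3*(-2u + 6) + (-3)
Expand and combine: 6u - 21


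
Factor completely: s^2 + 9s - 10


Roots satisfy r1 + r2 = -b/a = -9 and r1*r2 = c/a = -10.
So r1 = 1, r2 = -10.
s^2 + 9s - 10 = (s - r1)(s - r2) = (s - 1)(s + 10)


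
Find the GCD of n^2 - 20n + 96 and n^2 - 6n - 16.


Factor each:
  n^2 - 20n + 96 = (n - 8)(n - 12)
  n^2 - 6n - 16 = (n - 8)(n + 2)
Common monic factor: n - 8


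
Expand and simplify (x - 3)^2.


Expand (x - 3)^2 by repeated multiplication:
= x^2 - 6x + 9


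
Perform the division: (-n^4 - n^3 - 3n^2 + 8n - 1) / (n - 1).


(-n^4 - n^3 - 3n^2 + 8n - 1) / (n - 1)
Step 1: -n^3 * (n - 1) = -n^4 + n^3; subtract.
Step 2: -2n^2 * (n - 1) = -2n^3 + 2n^2; subtract.
Step 3: -5n * (n - 1) = -5n^2 + 5n; subtract.
Step 4: 3 * (n - 1) = 3n - 3; subtract.
Quotient: -n^3 - 2n^2 - 5n + 3, Remainder: 2


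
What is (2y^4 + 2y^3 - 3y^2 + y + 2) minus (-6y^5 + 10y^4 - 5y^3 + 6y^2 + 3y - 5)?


Distribute the minus sign:
  (2y^4 + 2y^3 - 3y^2 + y + 2)
- (-6y^5 + 10y^4 - 5y^3 + 6y^2 + 3y - 5)
Negate second polynomial: 6y^5 - 10y^4 + 5y^3 - 6y^2 - 3y + 5
Add: 6y^5 - 8y^4 + 7y^3 - 9y^2 - 2y + 7


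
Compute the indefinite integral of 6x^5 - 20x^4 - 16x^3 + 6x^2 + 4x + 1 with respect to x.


Reverse power rule on each term:
  ∫ 6x^5 dx = x^6
  ∫ -20x^4 dx = -4x^5
  ∫ -16x^3 dx = -4x^4
  ∫ 6x^2 dx = 2x^3
  ∫ 4x dx = 2x^2
  ∫ 1 dx = x
F(x) = x^6 - 4x^5 - 4x^4 + 2x^3 + 2x^2 + x + C


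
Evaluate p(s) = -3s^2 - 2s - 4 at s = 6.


Using direct substitution:
  -3 * (6)^2 = -108
  -2 * (6)^1 = -12
  constant: -4
Sum = -108 - 12 - 4 = -124


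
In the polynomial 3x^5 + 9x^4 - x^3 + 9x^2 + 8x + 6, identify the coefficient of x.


Read off the coefficient of x: 8


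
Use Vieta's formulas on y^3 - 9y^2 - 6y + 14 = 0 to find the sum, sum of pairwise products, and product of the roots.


Monic cubic y^3+by^2+cy+d=0: sum=-b, pairwise sum=c, product=-d.
b=-9, c=-6, d=14
r1+r2+r3 = 9
r1r2+r1r3+r2r3 = -6
r1r2r3 = -14


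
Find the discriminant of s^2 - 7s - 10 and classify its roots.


D = b^2 - 4ac = (-7)^2 - 4(1)(-10) = 49 + 40 = 89
Since D > 0: two distinct irrational roots


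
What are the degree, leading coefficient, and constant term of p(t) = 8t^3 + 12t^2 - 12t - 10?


Highest power of t is 3, with coefficient 8. Constant term is -10.
Degree = 3, leading coefficient = 8, constant term = -10


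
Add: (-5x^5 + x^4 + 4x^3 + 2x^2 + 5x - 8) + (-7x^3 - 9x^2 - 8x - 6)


Align terms by degree and add:
  -5x^5 + x^4 + 4x^3 + 2x^2 + 5x - 8
  -7x^3 - 9x^2 - 8x - 6
= -5x^5 + x^4 - 3x^3 - 7x^2 - 3x - 14


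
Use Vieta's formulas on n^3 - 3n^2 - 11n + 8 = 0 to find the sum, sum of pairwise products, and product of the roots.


Monic cubic n^3+bn^2+cn+d=0: sum=-b, pairwise sum=c, product=-d.
b=-3, c=-11, d=8
r1+r2+r3 = 3
r1r2+r1r3+r2r3 = -11
r1r2r3 = -8


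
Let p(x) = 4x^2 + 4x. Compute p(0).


Using direct substitution:
  4 * (0)^2 = 0
  4 * (0)^1 = 0
  constant: 0
Sum = 0 + 0 + 0 = 0


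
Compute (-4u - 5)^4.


Expand (-4u - 5)^4 by repeated multiplication:
  (-4u - 5)^2 = 16u^2 + 40u + 25
  (-4u - 5)^3 = -64u^3 - 240u^2 - 300u - 125
= 256u^4 + 1280u^3 + 2400u^2 + 2000u + 625


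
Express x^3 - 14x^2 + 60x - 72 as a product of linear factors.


Try integer roots (divisors of -72). x=6: p(6)=0.
Divide out (x - 6): quotient is x^2 - 8x + 12.
Factor the quadratic: (x - 2)(x - 6)
Result: (x - 6)(x - 2)(x - 6)


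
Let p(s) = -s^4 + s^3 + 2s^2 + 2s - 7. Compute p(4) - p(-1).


p(4) = -159
p(-1) = -9
p(4) - p(-1) = -159 + 9 = -150


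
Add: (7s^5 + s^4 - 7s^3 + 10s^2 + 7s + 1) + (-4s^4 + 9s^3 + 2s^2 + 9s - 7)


Align terms by degree and add:
  7s^5 + s^4 - 7s^3 + 10s^2 + 7s + 1
  -4s^4 + 9s^3 + 2s^2 + 9s - 7
= 7s^5 - 3s^4 + 2s^3 + 12s^2 + 16s - 6


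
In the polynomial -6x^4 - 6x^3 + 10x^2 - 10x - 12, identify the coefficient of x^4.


Read off the coefficient of x^4: -6


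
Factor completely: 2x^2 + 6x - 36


Roots satisfy r1 + r2 = -b/a = -3 and r1*r2 = c/a = -18.
So r1 = 3, r2 = -6.
2x^2 + 6x - 36 = 2(x - r1)(x - r2) = 2(x - 3)(x + 6)


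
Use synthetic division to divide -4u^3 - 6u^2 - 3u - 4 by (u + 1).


Synthetic division with c = -1. Coefficients: -4, -6, -3, -4
Bring down -4.
  -4 * -1 = 4; 4 - 6 = -2
  -2 * -1 = 2; 2 - 3 = -1
  -1 * -1 = 1; 1 - 4 = -3
Quotient: -4u^2 - 2u - 1, Remainder: -3


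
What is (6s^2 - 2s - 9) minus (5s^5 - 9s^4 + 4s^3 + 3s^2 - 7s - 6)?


Distribute the minus sign:
  (6s^2 - 2s - 9)
- (5s^5 - 9s^4 + 4s^3 + 3s^2 - 7s - 6)
Negate second polynomial: -5s^5 + 9s^4 - 4s^3 - 3s^2 + 7s + 6
Add: -5s^5 + 9s^4 - 4s^3 + 3s^2 + 5s - 3


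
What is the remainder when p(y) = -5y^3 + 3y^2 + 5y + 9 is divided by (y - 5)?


By the Remainder Theorem, the remainder equals p(5):
  -5*(5)^3 = -625
  3*(5)^2 = 75
  5*(5)^1 = 25
  constant: 9
Sum: -625 + 75 + 25 + 9 = -516


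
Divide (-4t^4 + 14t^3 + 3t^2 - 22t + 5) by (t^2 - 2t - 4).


(-4t^4 + 14t^3 + 3t^2 - 22t + 5) / (t^2 - 2t - 4)
Step 1: -4t^2 * (t^2 - 2t - 4) = -4t^4 + 8t^3 + 16t^2; subtract.
Step 2: 6t * (t^2 - 2t - 4) = 6t^3 - 12t^2 - 24t; subtract.
Step 3: -1 * (t^2 - 2t - 4) = -t^2 + 2t + 4; subtract.
Quotient: -4t^2 + 6t - 1, Remainder: 1


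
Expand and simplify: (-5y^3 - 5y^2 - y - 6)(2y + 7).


Distribute each term of the first polynomial:
  (-5y^3)(2y + 7) = -10y^4 - 35y^3
  (-5y^2)(2y + 7) = -10y^3 - 35y^2
  (-y)(2y + 7) = -2y^2 - 7y
  (-6)(2y + 7) = -12y - 42
Sum: -10y^4 - 45y^3 - 37y^2 - 19y - 42


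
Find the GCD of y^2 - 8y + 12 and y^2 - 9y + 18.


Factor each:
  y^2 - 8y + 12 = (y - 6)(y - 2)
  y^2 - 9y + 18 = (y - 6)(y - 3)
Common monic factor: y - 6


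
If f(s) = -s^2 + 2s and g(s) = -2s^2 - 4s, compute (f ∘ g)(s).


Substitute g(s) into f:
f(g(s)) = -1*(-2s^2 - 4s)^2 + 2*(-2s^2 - 4s)
(-2s^2 - 4s)^2 = 4s^4 + 16s^3 + 16s^2
Expand and combine: -4s^4 - 16s^3 - 20s^2 - 8s


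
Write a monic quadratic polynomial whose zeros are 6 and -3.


p(n) = (n - 6)(n + 3)
Expand: n^2 - 3n - 18


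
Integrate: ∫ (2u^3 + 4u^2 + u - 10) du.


Reverse power rule on each term:
  ∫ 2u^3 du = (1/2)u^4
  ∫ 4u^2 du = (4/3)u^3
  ∫ u du = (1/2)u^2
  ∫ -10 du = -10u
F(u) = (1/2)u^4 + (4/3)u^3 + (1/2)u^2 - 10u + C


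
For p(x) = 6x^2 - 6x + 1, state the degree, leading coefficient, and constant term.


Highest power of x is 2, with coefficient 6. Constant term is 1.
Degree = 2, leading coefficient = 6, constant term = 1


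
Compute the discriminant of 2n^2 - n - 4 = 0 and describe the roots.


D = b^2 - 4ac = (-1)^2 - 4(2)(-4) = 1 + 32 = 33
Since D > 0: two distinct irrational roots


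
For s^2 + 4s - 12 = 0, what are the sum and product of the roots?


For as^2+bs+c=0: sum = -b/a, product = c/a.
a=1, b=4, c=-12
Sum = -(4)/1 = -4
Product = (-12)/1 = -12


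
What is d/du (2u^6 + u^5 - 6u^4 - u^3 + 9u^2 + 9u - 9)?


Apply the power rule term by term:
  d/du(2u^6) = 12u^5
  d/du(u^5) = 5u^4
  d/du(-6u^4) = -24u^3
  d/du(-u^3) = -3u^2
  d/du(9u^2) = 18u
  d/du(9u) = 9
  d/du(-9) = 0
p'(u) = 12u^5 + 5u^4 - 24u^3 - 3u^2 + 18u + 9


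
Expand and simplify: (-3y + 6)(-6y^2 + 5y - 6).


Distribute each term of the first polynomial:
  (-3y)(-6y^2 + 5y - 6) = 18y^3 - 15y^2 + 18y
  (6)(-6y^2 + 5y - 6) = -36y^2 + 30y - 36
Sum: 18y^3 - 51y^2 + 48y - 36


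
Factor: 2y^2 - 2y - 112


Roots satisfy r1 + r2 = -b/a = 1 and r1*r2 = c/a = -56.
So r1 = -7, r2 = 8.
2y^2 - 2y - 112 = 2(y - r1)(y - r2) = 2(y + 7)(y - 8)


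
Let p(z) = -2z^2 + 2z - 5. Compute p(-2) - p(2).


p(-2) = -17
p(2) = -9
p(-2) - p(2) = -17 + 9 = -8


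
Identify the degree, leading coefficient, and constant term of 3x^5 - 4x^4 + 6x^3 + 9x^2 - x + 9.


Highest power of x is 5, with coefficient 3. Constant term is 9.
Degree = 5, leading coefficient = 3, constant term = 9


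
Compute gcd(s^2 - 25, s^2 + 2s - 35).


Factor each:
  s^2 - 25 = (s - 5)(s + 5)
  s^2 + 2s - 35 = (s - 5)(s + 7)
Common monic factor: s - 5


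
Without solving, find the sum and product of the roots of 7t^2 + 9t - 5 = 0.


For at^2+bt+c=0: sum = -b/a, product = c/a.
a=7, b=9, c=-5
Sum = -(9)/7 = -9/7
Product = (-5)/7 = -5/7


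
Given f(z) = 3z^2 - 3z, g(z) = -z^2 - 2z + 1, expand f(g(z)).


Substitute g(z) into f:
f(g(z)) = 3*(-z^2 - 2z + 1)^2 + (-3)*(-z^2 - 2z + 1)
(-z^2 - 2z + 1)^2 = z^4 + 4z^3 + 2z^2 - 4z + 1
Expand and combine: 3z^4 + 12z^3 + 9z^2 - 6z


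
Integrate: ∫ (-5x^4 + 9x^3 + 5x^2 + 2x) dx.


Reverse power rule on each term:
  ∫ -5x^4 dx = -x^5
  ∫ 9x^3 dx = (9/4)x^4
  ∫ 5x^2 dx = (5/3)x^3
  ∫ 2x dx = x^2
F(x) = -x^5 + (9/4)x^4 + (5/3)x^3 + x^2 + C


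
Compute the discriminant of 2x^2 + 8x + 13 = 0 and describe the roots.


D = b^2 - 4ac = (8)^2 - 4(2)(13) = 64 - 104 = -40
Since D < 0: two complex conjugate roots (no real roots)


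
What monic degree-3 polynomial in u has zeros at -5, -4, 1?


p(u) = (u + 5)(u + 4)(u - 1)
Expand: u^3 + 8u^2 + 11u - 20


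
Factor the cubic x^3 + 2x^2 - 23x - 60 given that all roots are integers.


Try integer roots (divisors of -60). x=5: p(5)=0.
Divide out (x - 5): quotient is x^2 + 7x + 12.
Factor the quadratic: (x + 3)(x + 4)
Result: (x - 5)(x + 3)(x + 4)


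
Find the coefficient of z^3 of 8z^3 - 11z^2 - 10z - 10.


Read off the coefficient of z^3: 8


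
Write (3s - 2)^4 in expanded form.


Expand (3s - 2)^4 by repeated multiplication:
  (3s - 2)^2 = 9s^2 - 12s + 4
  (3s - 2)^3 = 27s^3 - 54s^2 + 36s - 8
= 81s^4 - 216s^3 + 216s^2 - 96s + 16


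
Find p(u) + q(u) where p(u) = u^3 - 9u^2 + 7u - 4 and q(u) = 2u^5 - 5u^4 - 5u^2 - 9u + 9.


Align terms by degree and add:
  u^3 - 9u^2 + 7u - 4
+ 2u^5 - 5u^4 - 5u^2 - 9u + 9
= 2u^5 - 5u^4 + u^3 - 14u^2 - 2u + 5


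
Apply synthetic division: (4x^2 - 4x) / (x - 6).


Synthetic division with c = 6. Coefficients: 4, -4, 0
Bring down 4.
  4 * 6 = 24; 24 - 4 = 20
  20 * 6 = 120; 120 + 0 = 120
Quotient: 4x + 20, Remainder: 120


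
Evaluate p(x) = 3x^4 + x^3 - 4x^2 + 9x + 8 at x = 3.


Using direct substitution:
  3 * (3)^4 = 243
  1 * (3)^3 = 27
  -4 * (3)^2 = -36
  9 * (3)^1 = 27
  constant: 8
Sum = 243 + 27 - 36 + 27 + 8 = 269


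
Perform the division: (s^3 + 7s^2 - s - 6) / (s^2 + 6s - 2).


(s^3 + 7s^2 - s - 6) / (s^2 + 6s - 2)
Step 1: s * (s^2 + 6s - 2) = s^3 + 6s^2 - 2s; subtract.
Step 2: 1 * (s^2 + 6s - 2) = s^2 + 6s - 2; subtract.
Quotient: s + 1, Remainder: -5s - 4


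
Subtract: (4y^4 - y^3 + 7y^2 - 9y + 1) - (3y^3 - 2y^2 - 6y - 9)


Distribute the minus sign:
  (4y^4 - y^3 + 7y^2 - 9y + 1)
- (3y^3 - 2y^2 - 6y - 9)
Negate second polynomial: -3y^3 + 2y^2 + 6y + 9
Add: 4y^4 - 4y^3 + 9y^2 - 3y + 10


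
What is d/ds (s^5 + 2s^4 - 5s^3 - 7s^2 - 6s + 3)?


Apply the power rule term by term:
  d/ds(s^5) = 5s^4
  d/ds(2s^4) = 8s^3
  d/ds(-5s^3) = -15s^2
  d/ds(-7s^2) = -14s
  d/ds(-6s) = -6
  d/ds(3) = 0
p'(s) = 5s^4 + 8s^3 - 15s^2 - 14s - 6


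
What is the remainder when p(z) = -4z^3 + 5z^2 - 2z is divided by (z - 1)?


By the Remainder Theorem, the remainder equals p(1):
  -4*(1)^3 = -4
  5*(1)^2 = 5
  -2*(1)^1 = -2
  constant: 0
Sum: -4 + 5 - 2 + 0 = -1


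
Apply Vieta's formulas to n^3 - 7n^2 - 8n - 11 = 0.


Monic cubic n^3+bn^2+cn+d=0: sum=-b, pairwise sum=c, product=-d.
b=-7, c=-8, d=-11
r1+r2+r3 = 7
r1r2+r1r3+r2r3 = -8
r1r2r3 = 11


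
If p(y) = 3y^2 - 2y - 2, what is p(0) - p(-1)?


p(0) = -2
p(-1) = 3
p(0) - p(-1) = -2 - 3 = -5


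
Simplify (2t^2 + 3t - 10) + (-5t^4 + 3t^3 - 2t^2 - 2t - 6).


Align terms by degree and add:
  2t^2 + 3t - 10
  -5t^4 + 3t^3 - 2t^2 - 2t - 6
= -5t^4 + 3t^3 + t - 16


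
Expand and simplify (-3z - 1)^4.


Expand (-3z - 1)^4 by repeated multiplication:
  (-3z - 1)^2 = 9z^2 + 6z + 1
  (-3z - 1)^3 = -27z^3 - 27z^2 - 9z - 1
= 81z^4 + 108z^3 + 54z^2 + 12z + 1


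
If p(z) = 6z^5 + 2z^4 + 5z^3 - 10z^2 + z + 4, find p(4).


Using direct substitution:
  6 * (4)^5 = 6144
  2 * (4)^4 = 512
  5 * (4)^3 = 320
  -10 * (4)^2 = -160
  1 * (4)^1 = 4
  constant: 4
Sum = 6144 + 512 + 320 - 160 + 4 + 4 = 6824


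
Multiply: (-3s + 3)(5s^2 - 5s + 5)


Distribute each term of the first polynomial:
  (-3s)(5s^2 - 5s + 5) = -15s^3 + 15s^2 - 15s
  (3)(5s^2 - 5s + 5) = 15s^2 - 15s + 15
Sum: -15s^3 + 30s^2 - 30s + 15


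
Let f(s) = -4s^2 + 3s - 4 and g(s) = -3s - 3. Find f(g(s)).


Substitute g(s) into f:
f(g(s)) = -4*(-3s - 3)^2 + 3*(-3s - 3) + (-4)
(-3s - 3)^2 = 9s^2 + 18s + 9
Expand and combine: -36s^2 - 81s - 49


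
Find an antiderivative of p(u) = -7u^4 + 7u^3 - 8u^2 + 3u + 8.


Reverse power rule on each term:
  ∫ -7u^4 du = -(7/5)u^5
  ∫ 7u^3 du = (7/4)u^4
  ∫ -8u^2 du = -(8/3)u^3
  ∫ 3u du = (3/2)u^2
  ∫ 8 du = 8u
F(u) = -(7/5)u^5 + (7/4)u^4 - (8/3)u^3 + (3/2)u^2 + 8u + C


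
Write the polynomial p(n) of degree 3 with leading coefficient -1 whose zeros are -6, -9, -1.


p(n) = -(n + 6)(n + 9)(n + 1)
Expand: -n^3 - 16n^2 - 69n - 54


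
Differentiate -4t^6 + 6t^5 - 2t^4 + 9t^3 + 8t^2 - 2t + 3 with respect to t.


Apply the power rule term by term:
  d/dt(-4t^6) = -24t^5
  d/dt(6t^5) = 30t^4
  d/dt(-2t^4) = -8t^3
  d/dt(9t^3) = 27t^2
  d/dt(8t^2) = 16t
  d/dt(-2t) = -2
  d/dt(3) = 0
p'(t) = -24t^5 + 30t^4 - 8t^3 + 27t^2 + 16t - 2


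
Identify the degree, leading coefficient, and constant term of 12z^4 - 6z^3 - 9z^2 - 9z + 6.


Highest power of z is 4, with coefficient 12. Constant term is 6.
Degree = 4, leading coefficient = 12, constant term = 6


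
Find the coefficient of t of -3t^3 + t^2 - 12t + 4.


Read off the coefficient of t: -12


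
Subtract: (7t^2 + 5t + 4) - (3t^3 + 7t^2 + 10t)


Distribute the minus sign:
  (7t^2 + 5t + 4)
- (3t^3 + 7t^2 + 10t)
Negate second polynomial: -3t^3 - 7t^2 - 10t
Add: -3t^3 - 5t + 4


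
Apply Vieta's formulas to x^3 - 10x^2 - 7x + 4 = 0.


Monic cubic x^3+bx^2+cx+d=0: sum=-b, pairwise sum=c, product=-d.
b=-10, c=-7, d=4
r1+r2+r3 = 10
r1r2+r1r3+r2r3 = -7
r1r2r3 = -4


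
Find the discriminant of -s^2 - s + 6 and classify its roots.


D = b^2 - 4ac = (-1)^2 - 4(-1)(6) = 1 + 24 = 25
Since D > 0: two distinct rational roots


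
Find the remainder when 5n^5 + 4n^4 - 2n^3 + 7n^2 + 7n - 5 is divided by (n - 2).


By the Remainder Theorem, the remainder equals p(2):
  5*(2)^5 = 160
  4*(2)^4 = 64
  -2*(2)^3 = -16
  7*(2)^2 = 28
  7*(2)^1 = 14
  constant: -5
Sum: 160 + 64 - 16 + 28 + 14 - 5 = 245


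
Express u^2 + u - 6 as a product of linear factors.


Roots satisfy r1 + r2 = -b/a = -1 and r1*r2 = c/a = -6.
So r1 = -3, r2 = 2.
u^2 + u - 6 = (u - r1)(u - r2) = (u + 3)(u - 2)


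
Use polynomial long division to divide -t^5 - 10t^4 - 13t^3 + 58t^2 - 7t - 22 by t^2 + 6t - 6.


(-t^5 - 10t^4 - 13t^3 + 58t^2 - 7t - 22) / (t^2 + 6t - 6)
Step 1: -t^3 * (t^2 + 6t - 6) = -t^5 - 6t^4 + 6t^3; subtract.
Step 2: -4t^2 * (t^2 + 6t - 6) = -4t^4 - 24t^3 + 24t^2; subtract.
Step 3: 5t * (t^2 + 6t - 6) = 5t^3 + 30t^2 - 30t; subtract.
Step 4: 4 * (t^2 + 6t - 6) = 4t^2 + 24t - 24; subtract.
Quotient: -t^3 - 4t^2 + 5t + 4, Remainder: -t + 2


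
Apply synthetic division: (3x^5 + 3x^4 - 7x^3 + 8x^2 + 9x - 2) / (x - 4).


Synthetic division with c = 4. Coefficients: 3, 3, -7, 8, 9, -2
Bring down 3.
  3 * 4 = 12; 12 + 3 = 15
  15 * 4 = 60; 60 - 7 = 53
  53 * 4 = 212; 212 + 8 = 220
  220 * 4 = 880; 880 + 9 = 889
  889 * 4 = 3556; 3556 - 2 = 3554
Quotient: 3x^4 + 15x^3 + 53x^2 + 220x + 889, Remainder: 3554


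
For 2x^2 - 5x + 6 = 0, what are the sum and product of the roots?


For ax^2+bx+c=0: sum = -b/a, product = c/a.
a=2, b=-5, c=6
Sum = -(-5)/2 = 5/2
Product = (6)/2 = 3


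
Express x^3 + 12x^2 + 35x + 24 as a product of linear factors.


Try integer roots (divisors of 24). x=-3: p(-3)=0.
Divide out (x + 3): quotient is x^2 + 9x + 8.
Factor the quadratic: (x + 1)(x + 8)
Result: (x + 3)(x + 1)(x + 8)


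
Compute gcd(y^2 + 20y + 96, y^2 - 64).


Factor each:
  y^2 + 20y + 96 = (y + 8)(y + 12)
  y^2 - 64 = (y + 8)(y - 8)
Common monic factor: y + 8


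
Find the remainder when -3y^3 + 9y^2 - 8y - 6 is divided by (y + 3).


By the Remainder Theorem, the remainder equals p(-3):
  -3*(-3)^3 = 81
  9*(-3)^2 = 81
  -8*(-3)^1 = 24
  constant: -6
Sum: 81 + 81 + 24 - 6 = 180


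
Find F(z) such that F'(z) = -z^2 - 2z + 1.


Reverse power rule on each term:
  ∫ -z^2 dz = -(1/3)z^3
  ∫ -2z dz = -z^2
  ∫ 1 dz = z
F(z) = -(1/3)z^3 - z^2 + z + C


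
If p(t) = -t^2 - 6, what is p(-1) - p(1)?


p(-1) = -7
p(1) = -7
p(-1) - p(1) = -7 + 7 = 0


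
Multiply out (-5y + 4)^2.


Expand (-5y + 4)^2 by repeated multiplication:
= 25y^2 - 40y + 16


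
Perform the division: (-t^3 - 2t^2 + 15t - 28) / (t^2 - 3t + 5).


(-t^3 - 2t^2 + 15t - 28) / (t^2 - 3t + 5)
Step 1: -t * (t^2 - 3t + 5) = -t^3 + 3t^2 - 5t; subtract.
Step 2: -5 * (t^2 - 3t + 5) = -5t^2 + 15t - 25; subtract.
Quotient: -t - 5, Remainder: 5t - 3


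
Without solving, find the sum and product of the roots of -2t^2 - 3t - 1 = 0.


For at^2+bt+c=0: sum = -b/a, product = c/a.
a=-2, b=-3, c=-1
Sum = -(-3)/-2 = -3/2
Product = (-1)/-2 = 1/2


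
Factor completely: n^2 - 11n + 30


Roots satisfy r1 + r2 = -b/a = 11 and r1*r2 = c/a = 30.
So r1 = 5, r2 = 6.
n^2 - 11n + 30 = (n - r1)(n - r2) = (n - 5)(n - 6)


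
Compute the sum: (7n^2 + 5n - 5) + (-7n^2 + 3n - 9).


Align terms by degree and add:
  7n^2 + 5n - 5
  -7n^2 + 3n - 9
= 8n - 14


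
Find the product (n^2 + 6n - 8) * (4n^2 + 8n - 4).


Distribute each term of the first polynomial:
  (n^2)(4n^2 + 8n - 4) = 4n^4 + 8n^3 - 4n^2
  (6n)(4n^2 + 8n - 4) = 24n^3 + 48n^2 - 24n
  (-8)(4n^2 + 8n - 4) = -32n^2 - 64n + 32
Sum: 4n^4 + 32n^3 + 12n^2 - 88n + 32


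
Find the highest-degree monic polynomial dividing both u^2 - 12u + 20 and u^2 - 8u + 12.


Factor each:
  u^2 - 12u + 20 = (u - 2)(u - 10)
  u^2 - 8u + 12 = (u - 2)(u - 6)
Common monic factor: u - 2


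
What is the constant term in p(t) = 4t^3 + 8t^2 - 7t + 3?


Read off the constant term: 3


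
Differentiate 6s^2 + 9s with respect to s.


Apply the power rule term by term:
  d/ds(6s^2) = 12s
  d/ds(9s) = 9
p'(s) = 12s + 9


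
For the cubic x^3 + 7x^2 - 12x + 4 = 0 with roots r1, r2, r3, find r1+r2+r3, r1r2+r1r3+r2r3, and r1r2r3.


Monic cubic x^3+bx^2+cx+d=0: sum=-b, pairwise sum=c, product=-d.
b=7, c=-12, d=4
r1+r2+r3 = -7
r1r2+r1r3+r2r3 = -12
r1r2r3 = -4


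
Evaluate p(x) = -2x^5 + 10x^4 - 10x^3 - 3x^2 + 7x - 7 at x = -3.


Using direct substitution:
  -2 * (-3)^5 = 486
  10 * (-3)^4 = 810
  -10 * (-3)^3 = 270
  -3 * (-3)^2 = -27
  7 * (-3)^1 = -21
  constant: -7
Sum = 486 + 810 + 270 - 27 - 21 - 7 = 1511


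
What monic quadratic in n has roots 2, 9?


p(n) = (n - 2)(n - 9)
Expand: n^2 - 11n + 18


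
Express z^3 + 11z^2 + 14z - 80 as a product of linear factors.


Try integer roots (divisors of -80). z=2: p(2)=0.
Divide out (z - 2): quotient is z^2 + 13z + 40.
Factor the quadratic: (z + 8)(z + 5)
Result: (z - 2)(z + 8)(z + 5)


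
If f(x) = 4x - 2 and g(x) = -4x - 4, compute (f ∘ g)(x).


Substitute g(x) into f:
f(g(x)) = 4*(-4x - 4) + (-2)
Expand and combine: -16x - 18


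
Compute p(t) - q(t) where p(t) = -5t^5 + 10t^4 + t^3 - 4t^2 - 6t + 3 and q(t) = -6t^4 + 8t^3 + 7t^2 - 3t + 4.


Distribute the minus sign:
  (-5t^5 + 10t^4 + t^3 - 4t^2 - 6t + 3)
- (-6t^4 + 8t^3 + 7t^2 - 3t + 4)
Negate second polynomial: 6t^4 - 8t^3 - 7t^2 + 3t - 4
Add: -5t^5 + 16t^4 - 7t^3 - 11t^2 - 3t - 1


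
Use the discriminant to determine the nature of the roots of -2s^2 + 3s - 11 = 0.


D = b^2 - 4ac = (3)^2 - 4(-2)(-11) = 9 - 88 = -79
Since D < 0: two complex conjugate roots (no real roots)


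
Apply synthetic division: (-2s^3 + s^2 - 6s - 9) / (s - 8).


Synthetic division with c = 8. Coefficients: -2, 1, -6, -9
Bring down -2.
  -2 * 8 = -16; -16 + 1 = -15
  -15 * 8 = -120; -120 - 6 = -126
  -126 * 8 = -1008; -1008 - 9 = -1017
Quotient: -2s^2 - 15s - 126, Remainder: -1017


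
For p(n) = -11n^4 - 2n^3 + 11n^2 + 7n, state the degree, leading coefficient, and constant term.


Highest power of n is 4, with coefficient -11. Constant term is 0.
Degree = 4, leading coefficient = -11, constant term = 0


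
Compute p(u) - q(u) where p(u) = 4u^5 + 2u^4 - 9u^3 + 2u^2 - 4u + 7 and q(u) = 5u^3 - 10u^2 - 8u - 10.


Distribute the minus sign:
  (4u^5 + 2u^4 - 9u^3 + 2u^2 - 4u + 7)
- (5u^3 - 10u^2 - 8u - 10)
Negate second polynomial: -5u^3 + 10u^2 + 8u + 10
Add: 4u^5 + 2u^4 - 14u^3 + 12u^2 + 4u + 17


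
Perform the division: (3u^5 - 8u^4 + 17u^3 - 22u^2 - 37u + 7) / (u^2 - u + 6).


(3u^5 - 8u^4 + 17u^3 - 22u^2 - 37u + 7) / (u^2 - u + 6)
Step 1: 3u^3 * (u^2 - u + 6) = 3u^5 - 3u^4 + 18u^3; subtract.
Step 2: -5u^2 * (u^2 - u + 6) = -5u^4 + 5u^3 - 30u^2; subtract.
Step 3: -6u * (u^2 - u + 6) = -6u^3 + 6u^2 - 36u; subtract.
Step 4: 2 * (u^2 - u + 6) = 2u^2 - 2u + 12; subtract.
Quotient: 3u^3 - 5u^2 - 6u + 2, Remainder: u - 5


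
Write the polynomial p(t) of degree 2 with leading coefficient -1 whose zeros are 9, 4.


p(t) = -(t - 9)(t - 4)
Expand: -t^2 + 13t - 36


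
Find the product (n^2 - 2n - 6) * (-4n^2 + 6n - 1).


Distribute each term of the first polynomial:
  (n^2)(-4n^2 + 6n - 1) = -4n^4 + 6n^3 - n^2
  (-2n)(-4n^2 + 6n - 1) = 8n^3 - 12n^2 + 2n
  (-6)(-4n^2 + 6n - 1) = 24n^2 - 36n + 6
Sum: -4n^4 + 14n^3 + 11n^2 - 34n + 6


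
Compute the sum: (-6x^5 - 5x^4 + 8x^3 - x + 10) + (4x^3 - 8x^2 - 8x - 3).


Align terms by degree and add:
  -6x^5 - 5x^4 + 8x^3 - x + 10
+ 4x^3 - 8x^2 - 8x - 3
= -6x^5 - 5x^4 + 12x^3 - 8x^2 - 9x + 7


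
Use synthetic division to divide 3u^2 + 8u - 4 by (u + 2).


Synthetic division with c = -2. Coefficients: 3, 8, -4
Bring down 3.
  3 * -2 = -6; -6 + 8 = 2
  2 * -2 = -4; -4 - 4 = -8
Quotient: 3u + 2, Remainder: -8


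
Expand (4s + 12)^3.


Expand (4s + 12)^3 by repeated multiplication:
  (4s + 12)^2 = 16s^2 + 96s + 144
= 64s^3 + 576s^2 + 1728s + 1728


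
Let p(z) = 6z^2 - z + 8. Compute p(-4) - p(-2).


p(-4) = 108
p(-2) = 34
p(-4) - p(-2) = 108 - 34 = 74


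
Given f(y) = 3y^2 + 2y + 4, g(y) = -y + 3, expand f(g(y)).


Substitute g(y) into f:
f(g(y)) = 3*(-y + 3)^2 + 2*(-y + 3) + 4
(-y + 3)^2 = y^2 - 6y + 9
Expand and combine: 3y^2 - 20y + 37


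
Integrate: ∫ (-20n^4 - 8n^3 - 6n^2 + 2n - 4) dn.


Reverse power rule on each term:
  ∫ -20n^4 dn = -4n^5
  ∫ -8n^3 dn = -2n^4
  ∫ -6n^2 dn = -2n^3
  ∫ 2n dn = n^2
  ∫ -4 dn = -4n
F(n) = -4n^5 - 2n^4 - 2n^3 + n^2 - 4n + C


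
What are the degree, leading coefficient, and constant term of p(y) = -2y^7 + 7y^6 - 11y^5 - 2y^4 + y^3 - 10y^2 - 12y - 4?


Highest power of y is 7, with coefficient -2. Constant term is -4.
Degree = 7, leading coefficient = -2, constant term = -4


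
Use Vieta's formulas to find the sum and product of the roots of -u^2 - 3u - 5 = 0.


For au^2+bu+c=0: sum = -b/a, product = c/a.
a=-1, b=-3, c=-5
Sum = -(-3)/-1 = -3
Product = (-5)/-1 = 5


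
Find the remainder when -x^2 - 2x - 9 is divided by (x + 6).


By the Remainder Theorem, the remainder equals p(-6):
  -1*(-6)^2 = -36
  -2*(-6)^1 = 12
  constant: -9
Sum: -36 + 12 - 9 = -33


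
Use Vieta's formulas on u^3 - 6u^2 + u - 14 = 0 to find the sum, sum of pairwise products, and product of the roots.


Monic cubic u^3+bu^2+cu+d=0: sum=-b, pairwise sum=c, product=-d.
b=-6, c=1, d=-14
r1+r2+r3 = 6
r1r2+r1r3+r2r3 = 1
r1r2r3 = 14


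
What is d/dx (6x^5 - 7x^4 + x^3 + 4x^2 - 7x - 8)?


Apply the power rule term by term:
  d/dx(6x^5) = 30x^4
  d/dx(-7x^4) = -28x^3
  d/dx(x^3) = 3x^2
  d/dx(4x^2) = 8x
  d/dx(-7x) = -7
  d/dx(-8) = 0
p'(x) = 30x^4 - 28x^3 + 3x^2 + 8x - 7


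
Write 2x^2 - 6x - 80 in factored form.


Roots satisfy r1 + r2 = -b/a = 3 and r1*r2 = c/a = -40.
So r1 = -5, r2 = 8.
2x^2 - 6x - 80 = 2(x - r1)(x - r2) = 2(x + 5)(x - 8)


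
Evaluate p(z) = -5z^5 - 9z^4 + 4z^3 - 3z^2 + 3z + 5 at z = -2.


Using direct substitution:
  -5 * (-2)^5 = 160
  -9 * (-2)^4 = -144
  4 * (-2)^3 = -32
  -3 * (-2)^2 = -12
  3 * (-2)^1 = -6
  constant: 5
Sum = 160 - 144 - 32 - 12 - 6 + 5 = -29


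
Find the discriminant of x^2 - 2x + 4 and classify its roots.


D = b^2 - 4ac = (-2)^2 - 4(1)(4) = 4 - 16 = -12
Since D < 0: two complex conjugate roots (no real roots)


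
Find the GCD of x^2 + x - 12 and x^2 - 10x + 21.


Factor each:
  x^2 + x - 12 = (x - 3)(x + 4)
  x^2 - 10x + 21 = (x - 3)(x - 7)
Common monic factor: x - 3


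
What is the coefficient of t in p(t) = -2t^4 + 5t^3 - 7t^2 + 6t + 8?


Read off the coefficient of t: 6


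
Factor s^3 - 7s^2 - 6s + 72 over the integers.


Try integer roots (divisors of 72). s=6: p(6)=0.
Divide out (s - 6): quotient is s^2 - s - 12.
Factor the quadratic: (s - 4)(s + 3)
Result: (s - 6)(s - 4)(s + 3)


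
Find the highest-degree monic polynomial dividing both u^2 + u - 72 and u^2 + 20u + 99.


Factor each:
  u^2 + u - 72 = (u + 9)(u - 8)
  u^2 + 20u + 99 = (u + 9)(u + 11)
Common monic factor: u + 9


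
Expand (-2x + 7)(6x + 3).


Distribute each term of the first polynomial:
  (-2x)(6x + 3) = -12x^2 - 6x
  (7)(6x + 3) = 42x + 21
Sum: -12x^2 + 36x + 21


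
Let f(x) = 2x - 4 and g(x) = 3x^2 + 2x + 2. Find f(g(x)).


Substitute g(x) into f:
f(g(x)) = 2*(3x^2 + 2x + 2) + (-4)
Expand and combine: 6x^2 + 4x


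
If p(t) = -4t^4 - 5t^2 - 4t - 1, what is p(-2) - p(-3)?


p(-2) = -77
p(-3) = -358
p(-2) - p(-3) = -77 + 358 = 281


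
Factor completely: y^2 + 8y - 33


Roots satisfy r1 + r2 = -b/a = -8 and r1*r2 = c/a = -33.
So r1 = 3, r2 = -11.
y^2 + 8y - 33 = (y - r1)(y - r2) = (y - 3)(y + 11)


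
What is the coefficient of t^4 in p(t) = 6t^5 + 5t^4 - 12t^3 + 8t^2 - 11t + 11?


Read off the coefficient of t^4: 5


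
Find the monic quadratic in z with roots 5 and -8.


p(z) = (z - 5)(z + 8)
Expand: z^2 + 3z - 40


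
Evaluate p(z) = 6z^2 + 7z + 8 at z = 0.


Using direct substitution:
  6 * (0)^2 = 0
  7 * (0)^1 = 0
  constant: 8
Sum = 0 + 0 + 8 = 8


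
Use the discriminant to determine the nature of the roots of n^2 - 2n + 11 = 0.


D = b^2 - 4ac = (-2)^2 - 4(1)(11) = 4 - 44 = -40
Since D < 0: two complex conjugate roots (no real roots)


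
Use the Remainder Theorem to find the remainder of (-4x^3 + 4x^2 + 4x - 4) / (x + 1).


By the Remainder Theorem, the remainder equals p(-1):
  -4*(-1)^3 = 4
  4*(-1)^2 = 4
  4*(-1)^1 = -4
  constant: -4
Sum: 4 + 4 - 4 - 4 = 0


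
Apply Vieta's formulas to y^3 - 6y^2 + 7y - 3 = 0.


Monic cubic y^3+by^2+cy+d=0: sum=-b, pairwise sum=c, product=-d.
b=-6, c=7, d=-3
r1+r2+r3 = 6
r1r2+r1r3+r2r3 = 7
r1r2r3 = 3
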